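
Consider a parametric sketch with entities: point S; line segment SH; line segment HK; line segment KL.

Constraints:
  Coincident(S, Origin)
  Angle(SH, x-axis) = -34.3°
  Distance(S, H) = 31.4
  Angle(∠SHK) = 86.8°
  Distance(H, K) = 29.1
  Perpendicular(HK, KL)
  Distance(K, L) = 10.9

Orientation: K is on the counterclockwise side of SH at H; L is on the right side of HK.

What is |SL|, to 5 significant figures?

50.329

∠SHK = 86.8°, so HK runs at -34.3° + (180° − 86.8°) = 58.900° from the x-axis; with |HK| = 29.1, K = H + 29.1·(cos 58.900°, sin 58.900°) = (40.971, 7.2227). HK is perpendicular to KL; with |KL| = 10.9 on the right of HK, L = K + 10.9·(0.85627, -0.51653) = (50.304, 1.5924). Then |SL| = |L − S| = 50.329.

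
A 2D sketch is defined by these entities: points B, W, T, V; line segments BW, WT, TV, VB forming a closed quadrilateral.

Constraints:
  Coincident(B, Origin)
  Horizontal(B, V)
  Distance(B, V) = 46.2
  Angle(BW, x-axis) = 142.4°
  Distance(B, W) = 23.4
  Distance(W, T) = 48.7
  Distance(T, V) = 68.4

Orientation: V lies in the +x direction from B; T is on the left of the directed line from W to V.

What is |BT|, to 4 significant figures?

56.30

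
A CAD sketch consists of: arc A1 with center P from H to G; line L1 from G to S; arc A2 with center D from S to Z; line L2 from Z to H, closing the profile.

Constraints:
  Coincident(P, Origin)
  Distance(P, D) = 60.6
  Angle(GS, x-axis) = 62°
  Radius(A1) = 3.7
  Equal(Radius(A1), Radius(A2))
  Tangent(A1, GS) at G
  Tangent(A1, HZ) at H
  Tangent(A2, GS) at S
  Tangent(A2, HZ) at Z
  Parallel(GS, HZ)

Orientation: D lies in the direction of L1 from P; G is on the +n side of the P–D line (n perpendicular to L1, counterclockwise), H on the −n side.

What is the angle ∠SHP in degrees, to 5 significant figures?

83.038°

Tangency of A1 to both parallel lines with radius 3.7 puts G and H at P ± 3.7·n: G = (-3.2669, 1.7370), H = (3.2669, -1.7370). Equal radii place S and Z the same way about D: S = D + 3.7·n = (25.183, 55.244), Z = D − 3.7·n = (31.717, 51.770). Then cos ∠SHP = HS·HP / (|HS||HP|), giving 83.038°.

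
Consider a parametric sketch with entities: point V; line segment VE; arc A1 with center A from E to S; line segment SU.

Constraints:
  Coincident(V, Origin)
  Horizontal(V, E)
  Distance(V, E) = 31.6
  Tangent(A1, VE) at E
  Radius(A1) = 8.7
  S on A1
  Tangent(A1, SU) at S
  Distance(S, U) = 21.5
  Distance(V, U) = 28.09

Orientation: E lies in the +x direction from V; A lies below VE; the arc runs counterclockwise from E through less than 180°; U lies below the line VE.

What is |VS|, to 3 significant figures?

24.3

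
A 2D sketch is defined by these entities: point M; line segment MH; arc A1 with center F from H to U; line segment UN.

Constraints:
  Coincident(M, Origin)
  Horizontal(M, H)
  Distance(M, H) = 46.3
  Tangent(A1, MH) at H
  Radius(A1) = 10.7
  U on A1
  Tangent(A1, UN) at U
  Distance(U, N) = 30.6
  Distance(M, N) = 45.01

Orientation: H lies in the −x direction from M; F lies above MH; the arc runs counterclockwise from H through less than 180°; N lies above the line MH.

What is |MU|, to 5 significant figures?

36.880

M is at the origin; MH is horizontal with |MH| = 46.3 and H on the −x side, so H = (-46.300, 0.0000). A1 meets MH tangentially, so FH is at right angles to MH, so F = H + (0, 10.7) = (-46.300, 10.700). Since FU ⟂ UN (tangency), |FN| = √(10.7² + 30.6²) = 32.417 regardless of where U sits on A1. So N lies on both circle(M, 45.01) and circle(F, 32.417); the above-MH intersection is N = (-26.510, 36.375). U is the foot of the tangent from N: U = (-36.144, 7.3311).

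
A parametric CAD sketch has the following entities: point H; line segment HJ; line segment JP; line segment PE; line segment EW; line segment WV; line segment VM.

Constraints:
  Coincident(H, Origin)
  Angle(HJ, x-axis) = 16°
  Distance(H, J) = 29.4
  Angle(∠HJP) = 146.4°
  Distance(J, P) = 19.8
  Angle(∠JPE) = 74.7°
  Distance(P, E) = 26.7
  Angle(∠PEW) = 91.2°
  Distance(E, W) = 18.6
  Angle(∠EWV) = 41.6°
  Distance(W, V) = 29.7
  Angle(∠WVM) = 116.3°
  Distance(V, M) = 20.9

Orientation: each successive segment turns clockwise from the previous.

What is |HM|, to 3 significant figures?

62.5

∠EWV = 41.6° gives WV at 9.90° from the x-axis; with |WV| = 29.7, V = (46.1, -5.42). ∠WVM = 116.3° gives VM at -53.8° from the x-axis; with |VM| = 20.9, M = (58.4, -22.3). Then |HM| = |M − H| = 62.5.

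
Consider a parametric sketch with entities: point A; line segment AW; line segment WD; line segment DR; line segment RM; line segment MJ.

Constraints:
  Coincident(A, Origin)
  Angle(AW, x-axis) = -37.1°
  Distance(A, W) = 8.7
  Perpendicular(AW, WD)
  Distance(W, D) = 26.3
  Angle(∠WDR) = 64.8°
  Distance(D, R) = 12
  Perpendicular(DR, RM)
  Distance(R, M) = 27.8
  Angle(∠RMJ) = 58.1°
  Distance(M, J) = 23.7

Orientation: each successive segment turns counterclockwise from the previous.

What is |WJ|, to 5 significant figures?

21.114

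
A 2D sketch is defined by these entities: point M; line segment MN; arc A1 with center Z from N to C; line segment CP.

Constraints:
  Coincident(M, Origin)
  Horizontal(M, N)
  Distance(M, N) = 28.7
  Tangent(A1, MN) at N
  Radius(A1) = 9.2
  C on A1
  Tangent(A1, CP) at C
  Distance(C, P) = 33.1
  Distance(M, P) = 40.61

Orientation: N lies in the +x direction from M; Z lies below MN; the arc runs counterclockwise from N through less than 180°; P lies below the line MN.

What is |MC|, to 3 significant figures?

21.0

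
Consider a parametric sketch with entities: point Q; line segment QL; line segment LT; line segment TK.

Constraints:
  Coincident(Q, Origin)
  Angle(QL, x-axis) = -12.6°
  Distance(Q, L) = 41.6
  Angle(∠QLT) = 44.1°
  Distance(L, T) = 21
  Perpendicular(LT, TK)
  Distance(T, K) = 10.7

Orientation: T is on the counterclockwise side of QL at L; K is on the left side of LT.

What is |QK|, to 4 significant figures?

20.29

∠QLT = 44.1°, so LT runs at -12.6° + (180° − 44.1°) = 123.3° from the x-axis; with |LT| = 21.0, T = L + 21.0·(cos 123.3°, sin 123.3°) = (29.07, 8.477). The perpendicularity gives TK at right angles to LT; with |TK| = 10.7 on the left of LT, K = T + 10.7·(-0.8358, -0.5490) = (20.13, 2.603). Then |QK| = |K − Q| = 20.29.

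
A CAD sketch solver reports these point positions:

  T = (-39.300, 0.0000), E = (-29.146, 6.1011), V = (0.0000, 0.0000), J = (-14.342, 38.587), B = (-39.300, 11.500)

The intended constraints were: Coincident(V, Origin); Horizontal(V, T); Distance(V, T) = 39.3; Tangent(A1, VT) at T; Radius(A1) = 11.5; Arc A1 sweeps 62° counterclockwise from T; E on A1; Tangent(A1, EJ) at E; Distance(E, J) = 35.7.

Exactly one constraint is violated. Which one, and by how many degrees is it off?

Tangent(A1, EJ) at E — off by 3.50°.

V = (0.00, 0.00) ✓; V.y = 0.00, T.y = 0.00 ✓; |VT| = 39.30 ✓; ∠(BT, TV) = 90.00° ✓; |BT| = 11.50 ✓; bearing(B→E) − bearing(B→T) = 62.00° ✓; |BE| = 11.50 ✓; ∠(BE, EJ) = 86.50° ✗; |EJ| = 35.70 ✓.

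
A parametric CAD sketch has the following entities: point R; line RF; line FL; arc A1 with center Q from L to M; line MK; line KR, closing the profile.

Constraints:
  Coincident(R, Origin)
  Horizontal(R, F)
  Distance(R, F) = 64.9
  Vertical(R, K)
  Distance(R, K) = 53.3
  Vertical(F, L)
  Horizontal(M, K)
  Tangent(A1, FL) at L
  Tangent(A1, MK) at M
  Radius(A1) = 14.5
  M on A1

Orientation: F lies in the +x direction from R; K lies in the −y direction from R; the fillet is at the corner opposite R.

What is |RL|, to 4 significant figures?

75.61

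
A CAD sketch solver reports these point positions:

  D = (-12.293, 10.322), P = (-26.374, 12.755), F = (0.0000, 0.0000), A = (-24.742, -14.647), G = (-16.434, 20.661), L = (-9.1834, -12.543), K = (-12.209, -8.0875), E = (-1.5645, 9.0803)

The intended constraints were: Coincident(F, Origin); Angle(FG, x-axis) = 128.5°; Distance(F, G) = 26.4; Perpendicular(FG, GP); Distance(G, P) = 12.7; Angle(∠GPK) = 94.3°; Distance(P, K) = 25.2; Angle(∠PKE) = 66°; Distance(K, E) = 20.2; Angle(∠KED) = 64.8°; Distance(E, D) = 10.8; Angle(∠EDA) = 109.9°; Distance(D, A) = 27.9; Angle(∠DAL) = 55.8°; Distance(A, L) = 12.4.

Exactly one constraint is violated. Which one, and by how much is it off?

Distance(A, L) = 12.4 — off by 3.30.

F = (0.00, 0.00) ✓; FG at 128.5° ✓; |FG| = 26.40 ✓; ∠(FG, GP) = 90.00° ✓; |GP| = 12.70 ✓; ∠GPK = 94.30° ✓; |PK| = 25.20 ✓; ∠PKE = 66.00° ✓; |KE| = 20.20 ✓; ∠KED = 64.80° ✓; |ED| = 10.80 ✓; ∠EDA = 109.9° ✓; |DA| = 27.90 ✓; ∠DAL = 55.80° ✓; |AL| = 15.70 ✗.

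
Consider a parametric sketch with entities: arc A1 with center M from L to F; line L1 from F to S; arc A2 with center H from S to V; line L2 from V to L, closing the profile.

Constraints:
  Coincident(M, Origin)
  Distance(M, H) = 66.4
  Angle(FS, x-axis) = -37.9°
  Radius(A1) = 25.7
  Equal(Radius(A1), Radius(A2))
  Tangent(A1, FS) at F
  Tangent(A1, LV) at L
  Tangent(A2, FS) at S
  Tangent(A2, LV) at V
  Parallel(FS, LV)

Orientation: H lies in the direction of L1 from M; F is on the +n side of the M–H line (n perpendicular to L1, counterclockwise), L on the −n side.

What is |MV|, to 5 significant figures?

71.200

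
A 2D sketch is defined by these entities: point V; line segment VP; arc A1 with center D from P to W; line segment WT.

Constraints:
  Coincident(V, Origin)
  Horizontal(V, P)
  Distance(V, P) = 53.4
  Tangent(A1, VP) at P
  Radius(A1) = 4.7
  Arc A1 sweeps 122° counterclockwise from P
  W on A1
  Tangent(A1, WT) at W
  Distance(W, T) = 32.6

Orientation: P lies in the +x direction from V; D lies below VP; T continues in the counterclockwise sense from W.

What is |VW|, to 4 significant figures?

49.93

V is at the origin; VP is horizontal with |VP| = 53.4 and P on the +x side, so P = (53.40, 0.000). Since A1 is tangent to VP there, DP ⟂ VP, so D = P + (0, -4.7) = (53.40, -4.700). On A1, P sits at bearing 90° from D; a 122° counterclockwise sweep puts W at bearing 212°, so W = D + 4.7·(cos 212°, sin 212°) = (49.41, -7.191). Then |VW| = |W − V| = 49.93.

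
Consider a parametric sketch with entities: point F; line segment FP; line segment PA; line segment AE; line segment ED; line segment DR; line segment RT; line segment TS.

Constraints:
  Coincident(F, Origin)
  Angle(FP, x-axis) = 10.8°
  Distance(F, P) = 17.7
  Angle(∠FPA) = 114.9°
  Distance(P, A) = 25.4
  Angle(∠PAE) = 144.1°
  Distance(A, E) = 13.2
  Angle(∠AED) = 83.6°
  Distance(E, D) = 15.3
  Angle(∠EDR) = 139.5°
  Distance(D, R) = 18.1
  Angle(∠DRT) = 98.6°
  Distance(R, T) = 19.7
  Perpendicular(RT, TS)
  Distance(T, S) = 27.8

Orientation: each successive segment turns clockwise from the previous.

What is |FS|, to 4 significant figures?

42.39

F is at the origin; FP runs at 10.8° with length 17.7, so P = (17.39, 3.317). ∠FPA = 114.9° gives PA at -54.30° from the x-axis; with |PA| = 25.4, A = (32.21, -17.31). ∠PAE = 144.1° gives AE at -90.20° from the x-axis; with |AE| = 13.2, E = (32.16, -30.51). ∠AED = 83.6° gives ED at 173.4° from the x-axis; with |ED| = 15.3, D = (16.96, -28.75). ∠EDR = 139.5° gives DR at 132.9° from the x-axis; with |DR| = 18.1, R = (4.643, -15.49). ∠DRT = 98.6° gives RT at 51.50° from the x-axis; with |RT| = 19.7, T = (16.91, -0.07525). The perpendicularity gives TS at right angles to RT, so TS runs at -38.50°; with |TS| = 27.8, S = (38.66, -17.38). Then |FS| = |S − F| = 42.39.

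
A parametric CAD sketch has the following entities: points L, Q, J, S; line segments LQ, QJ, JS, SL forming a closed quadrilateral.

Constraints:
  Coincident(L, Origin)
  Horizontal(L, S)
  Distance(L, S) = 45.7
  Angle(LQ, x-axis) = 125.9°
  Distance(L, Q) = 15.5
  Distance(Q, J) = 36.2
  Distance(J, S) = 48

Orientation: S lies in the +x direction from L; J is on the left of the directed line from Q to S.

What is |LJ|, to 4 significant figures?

41.56

L is at the origin; LS is horizontal with |LS| = 45.7 and S in +x, so S = (45.7, 0). LQ runs at 125.9° with |LQ| = 15.5, so Q = (-9.089, 12.56). J is determined by |QJ| = 36.2 and |JS| = 48.0 together: it lies at the intersection of circle(Q, 36.2) and circle(S, 48.0). With |QS| = 56.21, the foot of the radical line on QS is 19.27 from Q and the perpendicular offset is √(36.2² − 19.27²) = 30.65. Taking the left-of-QS solution: J = (16.54, 38.12).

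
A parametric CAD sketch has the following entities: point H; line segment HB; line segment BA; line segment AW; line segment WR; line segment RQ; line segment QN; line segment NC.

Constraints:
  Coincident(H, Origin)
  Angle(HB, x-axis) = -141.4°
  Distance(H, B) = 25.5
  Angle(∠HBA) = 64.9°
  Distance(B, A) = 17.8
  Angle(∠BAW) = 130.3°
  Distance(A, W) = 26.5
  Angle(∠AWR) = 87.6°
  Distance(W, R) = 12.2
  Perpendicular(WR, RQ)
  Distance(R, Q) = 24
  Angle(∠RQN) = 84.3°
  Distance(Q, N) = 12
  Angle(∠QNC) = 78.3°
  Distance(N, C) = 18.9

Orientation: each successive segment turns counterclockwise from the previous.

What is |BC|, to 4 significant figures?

33.92

H is at the origin; HB runs at -141.4° with length 25.5, so B = (-19.93, -15.91). ∠HBA = 64.9° gives BA at -26.30° from the x-axis; with |BA| = 17.8, A = (-3.971, -23.80). ∠BAW = 130.3° gives AW at 23.40° from the x-axis; with |AW| = 26.5, W = (20.35, -13.27). ∠AWR = 87.6° gives WR at 115.8° from the x-axis; with |WR| = 12.2, R = (15.04, -2.287). WR ⟂ RQ, so RQ runs at -154.2°; with |RQ| = 24.0, Q = (-6.568, -12.73). ∠RQN = 84.3° gives QN at -58.50° from the x-axis; with |QN| = 12.0, N = (-0.2983, -22.96). ∠QNC = 78.3° gives NC at 43.20° from the x-axis; with |NC| = 18.9, C = (13.48, -10.03). Then |BC| = |C − B| = 33.92.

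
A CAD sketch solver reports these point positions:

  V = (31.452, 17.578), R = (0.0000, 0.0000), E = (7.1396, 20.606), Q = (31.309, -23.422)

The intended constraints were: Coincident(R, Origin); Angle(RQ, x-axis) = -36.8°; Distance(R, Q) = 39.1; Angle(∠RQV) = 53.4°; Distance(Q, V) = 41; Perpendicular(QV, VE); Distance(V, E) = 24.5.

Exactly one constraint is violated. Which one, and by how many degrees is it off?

Perpendicular(QV, VE) — off by 6.90°.

R = (0.00, 0.00) ✓; RQ at -36.80° ✓; |RQ| = 39.10 ✓; ∠RQV = 53.40° ✓; |QV| = 41.00 ✓; ∠(QV, VE) = 83.10° ✗; |VE| = 24.50 ✓.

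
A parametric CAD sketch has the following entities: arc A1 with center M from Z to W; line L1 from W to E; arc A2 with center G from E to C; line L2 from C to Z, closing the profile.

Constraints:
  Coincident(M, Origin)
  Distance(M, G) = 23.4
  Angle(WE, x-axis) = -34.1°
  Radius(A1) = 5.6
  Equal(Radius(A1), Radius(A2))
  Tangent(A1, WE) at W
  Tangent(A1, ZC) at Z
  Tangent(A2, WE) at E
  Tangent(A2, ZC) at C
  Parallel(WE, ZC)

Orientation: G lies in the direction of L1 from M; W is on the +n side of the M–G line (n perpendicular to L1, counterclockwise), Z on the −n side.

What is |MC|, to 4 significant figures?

24.06

The slot axis is L1's direction at -34.1°, so u = (cos -34.1°, sin -34.1°) = (0.8281, -0.5606) and n = (−sin -34.1°, cos -34.1°) = (0.5606, 0.8281). M is at the origin and G lies 23.4 along u from M, so G = 23.4·u = (19.38, -13.12). Tangency of A1 to both parallel lines with radius 5.6 puts W and Z at M ± 5.6·n: W = (3.140, 4.637), Z = (-3.140, -4.637). Equal radii place E and C the same way about G: E = G + 5.6·n = (22.52, -8.482), C = G − 5.6·n = (16.24, -17.76). Then |MC| = |C − M| = 24.06.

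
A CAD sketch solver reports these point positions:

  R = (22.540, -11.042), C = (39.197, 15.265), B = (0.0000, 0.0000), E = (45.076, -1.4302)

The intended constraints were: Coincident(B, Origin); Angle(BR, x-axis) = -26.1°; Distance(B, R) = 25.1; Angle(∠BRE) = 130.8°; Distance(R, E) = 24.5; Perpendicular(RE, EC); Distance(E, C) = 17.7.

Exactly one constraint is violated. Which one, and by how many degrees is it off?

Perpendicular(RE, EC) — off by 3.70°.

B = (0.00, 0.00) ✓; BR at -26.10° ✓; |BR| = 25.10 ✓; ∠BRE = 130.8° ✓; |RE| = 24.50 ✓; ∠(RE, EC) = 86.30° ✗; |EC| = 17.70 ✓.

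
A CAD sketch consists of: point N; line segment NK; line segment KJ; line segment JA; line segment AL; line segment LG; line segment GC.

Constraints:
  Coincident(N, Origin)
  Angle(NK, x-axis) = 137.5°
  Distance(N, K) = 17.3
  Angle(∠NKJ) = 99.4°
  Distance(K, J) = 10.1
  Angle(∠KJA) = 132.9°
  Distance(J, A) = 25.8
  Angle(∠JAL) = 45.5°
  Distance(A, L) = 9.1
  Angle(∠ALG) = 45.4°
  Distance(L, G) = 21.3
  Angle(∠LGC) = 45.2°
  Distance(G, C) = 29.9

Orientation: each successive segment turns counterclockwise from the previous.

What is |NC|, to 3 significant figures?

39.9

N is at the origin; NK runs at 137.5° with length 17.3, so K = (-12.8, 11.7). ∠NKJ = 99.4° gives KJ at -142° from the x-axis; with |KJ| = 10.1, J = (-20.7, 5.46). ∠KJA = 132.9° gives JA at -94.8° from the x-axis; with |JA| = 25.8, A = (-22.9, -20.3). ∠JAL = 45.5° gives AL at 39.7° from the x-axis; with |AL| = 9.1, L = (-15.9, -14.4). ∠ALG = 45.4° gives LG at 174° from the x-axis; with |LG| = 21.3, G = (-37.1, -12.3). ∠LGC = 45.2° gives GC at -50.9° from the x-axis; with |GC| = 29.9, C = (-18.2, -35.5). Then |NC| = |C − N| = 39.9.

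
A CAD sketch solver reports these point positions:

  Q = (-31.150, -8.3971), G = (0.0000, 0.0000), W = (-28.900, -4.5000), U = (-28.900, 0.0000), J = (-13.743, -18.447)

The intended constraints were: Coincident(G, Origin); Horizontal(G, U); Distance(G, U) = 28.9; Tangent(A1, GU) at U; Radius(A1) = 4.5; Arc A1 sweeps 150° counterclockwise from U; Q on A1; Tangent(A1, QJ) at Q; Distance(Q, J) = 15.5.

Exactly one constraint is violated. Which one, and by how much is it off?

Distance(Q, J) = 15.5 — off by 4.60.

G = (0.00, 0.00) ✓; G.y = 0.00, U.y = 0.00 ✓; |GU| = 28.90 ✓; ∠(WU, UG) = 90.00° ✓; |WU| = 4.500 ✓; bearing(W→Q) − bearing(W→U) = 150.0° ✓; |WQ| = 4.500 ✓; ∠(WQ, QJ) = 90.00° ✓; |QJ| = 20.10 ✗.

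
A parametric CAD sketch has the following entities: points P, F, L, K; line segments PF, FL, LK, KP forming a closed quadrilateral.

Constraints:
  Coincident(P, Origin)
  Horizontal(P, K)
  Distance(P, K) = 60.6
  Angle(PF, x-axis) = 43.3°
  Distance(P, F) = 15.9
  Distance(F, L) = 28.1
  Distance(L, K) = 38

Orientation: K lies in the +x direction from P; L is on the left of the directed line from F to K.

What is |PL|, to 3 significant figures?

43.9

P is at the origin; PK is horizontal with |PK| = 60.6 and K in +x, so K = (60.6, 0). PF runs at 43.3° with |PF| = 15.9, so F = (11.6, 10.9). L is determined by |FL| = 28.1 and |LK| = 38.0 together: it lies at the intersection of circle(F, 28.1) and circle(K, 38.0). With |FK| = 50.2, the foot of the radical line on FK is 18.6 from F and the perpendicular offset is √(28.1² − 18.6²) = 21.1. Taking the left-of-FK solution: L = (34.3, 27.4).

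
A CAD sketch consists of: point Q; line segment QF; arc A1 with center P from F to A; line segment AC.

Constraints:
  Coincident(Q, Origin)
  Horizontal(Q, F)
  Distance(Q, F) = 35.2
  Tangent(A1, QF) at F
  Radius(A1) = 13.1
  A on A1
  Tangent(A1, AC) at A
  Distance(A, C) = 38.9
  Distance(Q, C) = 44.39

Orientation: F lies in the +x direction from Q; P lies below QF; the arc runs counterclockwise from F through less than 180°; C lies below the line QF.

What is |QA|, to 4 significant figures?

24.48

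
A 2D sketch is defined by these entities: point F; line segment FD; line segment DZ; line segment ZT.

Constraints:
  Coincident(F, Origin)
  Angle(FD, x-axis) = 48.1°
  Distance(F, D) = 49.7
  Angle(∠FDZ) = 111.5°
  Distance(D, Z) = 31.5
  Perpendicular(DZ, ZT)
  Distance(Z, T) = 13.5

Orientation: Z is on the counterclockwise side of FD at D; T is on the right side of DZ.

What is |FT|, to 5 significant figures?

77.722

F is at the origin; FD runs at 48.1° with length 49.7, so D = 49.7·(cos 48.1°, sin 48.1°) = (33.191, 36.992). ∠FDZ = 111.5°, so DZ runs at 48.1° + (180° − 111.5°) = 116.60° from the x-axis; with |DZ| = 31.5, Z = D + 31.5·(cos 116.60°, sin 116.60°) = (19.087, 65.158). DZ is perpendicular to ZT; with |ZT| = 13.5 on the right of DZ, T = Z + 13.5·(0.89415, 0.44776) = (31.158, 71.203). Then |FT| = |T − F| = 77.722.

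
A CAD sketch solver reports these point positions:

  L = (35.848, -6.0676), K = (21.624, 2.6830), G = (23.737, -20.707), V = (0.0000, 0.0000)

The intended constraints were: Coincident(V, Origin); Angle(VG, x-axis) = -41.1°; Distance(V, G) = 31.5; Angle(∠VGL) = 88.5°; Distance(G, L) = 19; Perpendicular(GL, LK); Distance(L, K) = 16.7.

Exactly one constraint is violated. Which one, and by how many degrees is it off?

Perpendicular(GL, LK) — off by 8.00°.

V = (0.00, 0.00) ✓; VG at -41.10° ✓; |VG| = 31.50 ✓; ∠VGL = 88.50° ✓; |GL| = 19.00 ✓; ∠(GL, LK) = 98.00° ✗; |LK| = 16.70 ✓.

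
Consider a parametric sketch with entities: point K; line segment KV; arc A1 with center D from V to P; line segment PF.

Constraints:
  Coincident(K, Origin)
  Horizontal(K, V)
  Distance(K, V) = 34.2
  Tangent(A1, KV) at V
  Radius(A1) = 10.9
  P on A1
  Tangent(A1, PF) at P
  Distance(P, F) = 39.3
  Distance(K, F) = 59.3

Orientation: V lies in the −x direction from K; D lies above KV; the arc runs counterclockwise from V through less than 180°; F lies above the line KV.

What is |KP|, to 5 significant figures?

26.603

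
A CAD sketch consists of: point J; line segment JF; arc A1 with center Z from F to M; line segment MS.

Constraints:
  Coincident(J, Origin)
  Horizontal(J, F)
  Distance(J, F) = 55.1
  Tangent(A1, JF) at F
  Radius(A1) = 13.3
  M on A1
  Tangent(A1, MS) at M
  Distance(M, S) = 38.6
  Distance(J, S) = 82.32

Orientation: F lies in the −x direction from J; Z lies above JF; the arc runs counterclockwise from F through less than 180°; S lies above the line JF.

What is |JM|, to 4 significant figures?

47.86

J is at the origin; J and F share the same y with |JF| = 55.1 and F on the −x side, so F = (-55.10, 0.000). The tangent condition forces ZF to be normal to JF, so Z = F + (0, 13.3) = (-55.10, 13.30). Since ZM ⟂ MS (tangency), |ZS| = √(13.3² + 38.6²) = 40.83 regardless of where M sits on A1. So S lies on both circle(J, 82.32) and circle(Z, 40.83); the above-JF intersection is S = (-62.63, 53.43). M is the foot of the tangent from S: M = (-43.54, 19.88).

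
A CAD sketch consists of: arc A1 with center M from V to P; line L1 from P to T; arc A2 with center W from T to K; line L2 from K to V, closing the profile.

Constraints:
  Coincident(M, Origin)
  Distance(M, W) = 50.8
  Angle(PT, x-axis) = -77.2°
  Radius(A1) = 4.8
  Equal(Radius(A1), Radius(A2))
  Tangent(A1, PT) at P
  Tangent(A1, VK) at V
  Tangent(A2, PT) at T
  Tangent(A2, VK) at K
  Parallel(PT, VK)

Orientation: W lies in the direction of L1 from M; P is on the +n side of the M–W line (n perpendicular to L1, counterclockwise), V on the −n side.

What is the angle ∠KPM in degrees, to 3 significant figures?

79.3°

The slot axis is L1's direction at -77.2°, so u = (cos -77.2°, sin -77.2°) = (0.222, -0.975) and n = (−sin -77.2°, cos -77.2°) = (0.975, 0.222). M is at the origin and W lies 50.8 along u from M, so W = 50.8·u = (11.3, -49.5). Tangency of A1 to both parallel lines with radius 4.8 puts P and V at M ± 4.8·n: P = (4.68, 1.06), V = (-4.68, -1.06). Equal radii place T and K the same way about W: T = W + 4.8·n = (15.9, -48.5), K = W − 4.8·n = (6.57, -50.6). Then cos ∠KPM = PK·PM / (|PK||PM|), giving 79.3°.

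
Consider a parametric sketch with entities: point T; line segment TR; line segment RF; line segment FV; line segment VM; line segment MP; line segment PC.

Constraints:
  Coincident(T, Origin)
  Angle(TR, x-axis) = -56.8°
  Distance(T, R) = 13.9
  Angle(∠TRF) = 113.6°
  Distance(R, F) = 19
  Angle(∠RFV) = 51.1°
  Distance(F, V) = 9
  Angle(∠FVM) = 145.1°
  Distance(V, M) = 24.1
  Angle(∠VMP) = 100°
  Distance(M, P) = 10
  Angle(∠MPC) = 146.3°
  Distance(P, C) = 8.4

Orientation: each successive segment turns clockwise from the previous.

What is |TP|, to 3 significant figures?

11.8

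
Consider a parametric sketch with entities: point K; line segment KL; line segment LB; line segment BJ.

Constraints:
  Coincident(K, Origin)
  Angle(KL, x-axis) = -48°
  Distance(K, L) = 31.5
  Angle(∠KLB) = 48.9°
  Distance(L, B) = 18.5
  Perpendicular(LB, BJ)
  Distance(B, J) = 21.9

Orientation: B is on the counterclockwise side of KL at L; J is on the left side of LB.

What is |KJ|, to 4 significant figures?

2.872

K is at the origin; KL runs at -48.0° with length 31.5, so L = 31.5·(cos -48.0°, sin -48.0°) = (21.08, -23.41). ∠KLB = 48.9°, so LB runs at -48.0° + (180° − 48.9°) = 83.10° from the x-axis; with |LB| = 18.5, B = L + 18.5·(cos 83.10°, sin 83.10°) = (23.30, -5.043). LB is perpendicular to BJ; with |BJ| = 21.9 on the left of LB, J = B + 21.9·(-0.9928, 0.1201) = (1.559, -2.412). Then |KJ| = |J − K| = 2.872.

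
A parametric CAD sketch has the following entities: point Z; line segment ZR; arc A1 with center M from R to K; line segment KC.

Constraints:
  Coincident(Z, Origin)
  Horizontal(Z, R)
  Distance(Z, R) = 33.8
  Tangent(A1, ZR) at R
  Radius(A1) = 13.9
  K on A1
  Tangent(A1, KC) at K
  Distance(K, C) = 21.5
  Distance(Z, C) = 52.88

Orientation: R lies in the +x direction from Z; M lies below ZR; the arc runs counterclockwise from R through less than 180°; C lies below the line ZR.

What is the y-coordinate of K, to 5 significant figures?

-22.073

Z is at the origin; ZR is horizontal with |ZR| = 33.8 and R on the +x side, so R = (33.800, 0.0000). The tangent condition forces MR to be normal to ZR, so M = R + (0, -13.9) = (33.800, -13.900). Since MK ⟂ KC (tangency), |MC| = √(13.9² + 21.5²) = 25.602 regardless of where K sits on A1. So C lies on both circle(Z, 52.88) and circle(M, 25.602); the below-ZR intersection is C = (35.198, -39.464). K is the foot of the tangent from C: K = (22.557, -22.073).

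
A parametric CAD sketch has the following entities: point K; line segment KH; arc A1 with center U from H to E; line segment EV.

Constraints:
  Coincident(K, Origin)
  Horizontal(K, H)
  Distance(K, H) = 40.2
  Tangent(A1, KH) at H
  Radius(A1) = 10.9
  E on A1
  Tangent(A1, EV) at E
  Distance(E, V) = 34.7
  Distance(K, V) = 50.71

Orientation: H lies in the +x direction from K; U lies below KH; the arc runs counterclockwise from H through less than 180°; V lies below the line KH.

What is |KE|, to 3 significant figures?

30.9

Checks: |UE| = 10.90 ✓; ∠(UE, EV) = 90.00° ✓; |EV| = 34.70 ✓; |KV| = 50.71 ✓.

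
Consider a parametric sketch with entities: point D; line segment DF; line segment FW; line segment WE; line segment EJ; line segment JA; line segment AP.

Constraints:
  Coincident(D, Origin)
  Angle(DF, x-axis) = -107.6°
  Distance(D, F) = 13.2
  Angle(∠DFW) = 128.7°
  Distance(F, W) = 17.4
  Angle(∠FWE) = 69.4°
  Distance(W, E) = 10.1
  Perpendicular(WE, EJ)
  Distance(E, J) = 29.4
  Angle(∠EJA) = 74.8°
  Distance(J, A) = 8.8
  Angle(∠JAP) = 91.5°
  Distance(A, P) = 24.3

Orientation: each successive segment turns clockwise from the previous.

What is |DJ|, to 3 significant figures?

12.4

D is at the origin; DF runs at -107.6° with length 13.2, so F = (-3.99, -12.6). ∠DFW = 128.7° gives FW at -159° from the x-axis; with |FW| = 17.4, W = (-20.2, -18.8). ∠FWE = 69.4° gives WE at 90.5° from the x-axis; with |WE| = 10.1, E = (-20.3, -8.75). WE ⟂ EJ, so EJ runs at 0.500°; with |EJ| = 29.4, J = (9.09, -8.49). Then |DJ| = |J − D| = 12.4.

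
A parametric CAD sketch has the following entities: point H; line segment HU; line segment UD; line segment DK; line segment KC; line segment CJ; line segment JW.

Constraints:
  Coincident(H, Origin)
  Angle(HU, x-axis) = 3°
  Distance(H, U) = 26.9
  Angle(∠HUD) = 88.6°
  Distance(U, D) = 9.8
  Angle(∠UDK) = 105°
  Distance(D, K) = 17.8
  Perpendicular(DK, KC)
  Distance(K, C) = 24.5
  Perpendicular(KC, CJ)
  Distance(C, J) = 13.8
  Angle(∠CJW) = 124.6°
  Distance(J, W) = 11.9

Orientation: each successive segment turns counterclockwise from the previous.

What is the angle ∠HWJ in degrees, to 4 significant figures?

53.04°

H is at the origin; HU runs at 3.0° with length 26.9, so U = (26.86, 1.408). ∠HUD = 88.6° gives UD at 94.40° from the x-axis; with |UD| = 9.8, D = (26.11, 11.18). ∠UDK = 105.0° gives DK at 169.4° from the x-axis; with |DK| = 17.8, K = (8.615, 14.45). DK ⟂ KC, so KC runs at -100.6°; with |KC| = 24.5, C = (4.108, -9.629). KC ⟂ CJ, so CJ runs at -10.60°; with |CJ| = 13.8, J = (17.67, -12.17). ∠CJW = 124.6° gives JW at 44.80° from the x-axis; with |JW| = 11.9, W = (26.12, -3.782). Then cos ∠HWJ = WH·WJ / (|WH||WJ|), giving 53.04°.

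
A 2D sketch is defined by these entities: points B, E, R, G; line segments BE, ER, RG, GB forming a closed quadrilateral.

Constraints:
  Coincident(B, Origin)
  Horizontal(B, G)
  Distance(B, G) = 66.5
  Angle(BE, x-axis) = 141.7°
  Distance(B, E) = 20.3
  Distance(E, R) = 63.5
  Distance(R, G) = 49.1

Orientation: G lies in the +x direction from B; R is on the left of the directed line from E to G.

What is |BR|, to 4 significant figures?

58.12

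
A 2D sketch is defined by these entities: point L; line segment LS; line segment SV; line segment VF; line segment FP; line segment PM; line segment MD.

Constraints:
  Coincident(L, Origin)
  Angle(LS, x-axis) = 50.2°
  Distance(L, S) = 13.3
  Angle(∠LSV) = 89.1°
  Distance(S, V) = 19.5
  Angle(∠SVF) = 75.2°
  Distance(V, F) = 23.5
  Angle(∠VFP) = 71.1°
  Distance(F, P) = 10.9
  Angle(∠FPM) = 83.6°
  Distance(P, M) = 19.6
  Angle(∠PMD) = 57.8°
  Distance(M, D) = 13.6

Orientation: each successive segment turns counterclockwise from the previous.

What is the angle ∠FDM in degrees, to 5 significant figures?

118.73°

L is at the origin; LS runs at 50.2° with length 13.3, so S = (8.5135, 10.218). ∠LSV = 89.1° gives SV at 141.10° from the x-axis; with |SV| = 19.5, V = (-6.6623, 22.463). ∠SVF = 75.2° gives VF at -114.10° from the x-axis; with |VF| = 23.5, F = (-16.258, 1.0118). ∠VFP = 71.1° gives FP at -5.2000° from the x-axis; with |FP| = 10.9, P = (-5.4029, 0.023952). ∠FPM = 83.6° gives PM at 91.200° from the x-axis; with |PM| = 19.6, M = (-5.8134, 19.620). ∠PMD = 57.8° gives MD at -146.60° from the x-axis; with |MD| = 13.6, D = (-17.167, 12.133). Then cos ∠FDM = DF·DM / (|DF||DM|), giving 118.73°.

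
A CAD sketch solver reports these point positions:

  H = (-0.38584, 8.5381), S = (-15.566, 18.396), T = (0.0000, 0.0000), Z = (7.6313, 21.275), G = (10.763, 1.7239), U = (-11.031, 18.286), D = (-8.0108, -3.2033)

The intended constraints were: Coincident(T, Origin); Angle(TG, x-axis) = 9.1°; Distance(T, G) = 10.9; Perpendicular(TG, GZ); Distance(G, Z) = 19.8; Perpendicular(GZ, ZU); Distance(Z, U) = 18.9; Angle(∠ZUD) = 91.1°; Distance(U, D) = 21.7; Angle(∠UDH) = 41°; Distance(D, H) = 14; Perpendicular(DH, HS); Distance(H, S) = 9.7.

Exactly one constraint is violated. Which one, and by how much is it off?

Distance(H, S) = 9.7 — off by 8.40.

T = (0.00, 0.00) ✓; TG at 9.100° ✓; |TG| = 10.90 ✓; ∠(TG, GZ) = 90.00° ✓; |GZ| = 19.80 ✓; ∠(GZ, ZU) = 90.00° ✓; |ZU| = 18.90 ✓; ∠ZUD = 91.10° ✓; |UD| = 21.70 ✓; ∠UDH = 41.00° ✓; |DH| = 14.00 ✓; ∠(DH, HS) = 90.00° ✓; |HS| = 18.10 ✗.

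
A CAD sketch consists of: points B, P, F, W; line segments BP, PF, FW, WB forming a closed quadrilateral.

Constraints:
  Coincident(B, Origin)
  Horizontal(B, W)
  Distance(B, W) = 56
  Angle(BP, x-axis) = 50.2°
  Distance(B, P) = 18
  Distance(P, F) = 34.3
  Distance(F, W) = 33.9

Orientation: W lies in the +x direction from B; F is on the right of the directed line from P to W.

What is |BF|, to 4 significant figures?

31.58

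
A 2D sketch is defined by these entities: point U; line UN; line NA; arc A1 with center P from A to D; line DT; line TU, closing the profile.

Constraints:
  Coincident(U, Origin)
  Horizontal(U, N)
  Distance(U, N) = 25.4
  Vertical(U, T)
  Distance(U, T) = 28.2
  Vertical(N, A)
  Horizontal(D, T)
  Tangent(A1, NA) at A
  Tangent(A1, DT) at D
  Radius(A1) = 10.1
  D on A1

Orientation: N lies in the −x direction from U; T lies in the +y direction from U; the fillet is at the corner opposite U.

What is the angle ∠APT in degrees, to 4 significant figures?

146.6°

The virtual corner opposite U is at (-25.40, 28.20). A1 meets NA tangentially, so PA is at right angles to NA and the tangent condition forces PD to be normal to DT, with radius 10.1, so the center P sits 10.1 in from both sides at P = (-15.30, 18.10). That places the tangent points at A = (-25.40, 18.10) on NA and D = (-15.30, 28.20) on DT. Then cos ∠APT = PA·PT / (|PA||PT|), giving 146.6°.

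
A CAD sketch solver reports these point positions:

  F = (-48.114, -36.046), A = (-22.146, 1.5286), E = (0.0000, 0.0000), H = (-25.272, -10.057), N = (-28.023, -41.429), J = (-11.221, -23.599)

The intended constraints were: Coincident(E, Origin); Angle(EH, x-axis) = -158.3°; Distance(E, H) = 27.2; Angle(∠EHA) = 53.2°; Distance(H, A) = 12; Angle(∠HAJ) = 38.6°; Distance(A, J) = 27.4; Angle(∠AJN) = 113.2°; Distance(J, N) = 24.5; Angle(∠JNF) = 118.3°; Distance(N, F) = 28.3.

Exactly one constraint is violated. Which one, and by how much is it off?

Distance(N, F) = 28.3 — off by 7.50.

E = (0.00, 0.00) ✓; EH at -158.3° ✓; |EH| = 27.20 ✓; ∠EHA = 53.20° ✓; |HA| = 12.00 ✓; ∠HAJ = 38.60° ✓; |AJ| = 27.40 ✓; ∠AJN = 113.2° ✓; |JN| = 24.50 ✓; ∠JNF = 118.3° ✓; |NF| = 20.80 ✗.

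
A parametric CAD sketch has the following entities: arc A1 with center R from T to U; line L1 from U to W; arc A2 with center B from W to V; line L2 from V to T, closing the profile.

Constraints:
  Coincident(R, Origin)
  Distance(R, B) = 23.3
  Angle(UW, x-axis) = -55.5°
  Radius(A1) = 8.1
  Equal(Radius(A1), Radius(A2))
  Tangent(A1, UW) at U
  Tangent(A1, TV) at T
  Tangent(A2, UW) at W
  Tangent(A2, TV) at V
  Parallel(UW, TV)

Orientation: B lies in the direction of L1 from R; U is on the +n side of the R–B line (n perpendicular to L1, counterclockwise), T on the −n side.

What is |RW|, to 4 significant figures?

24.67

The slot axis is L1's direction at -55.5°, so u = (cos -55.5°, sin -55.5°) = (0.5664, -0.8241) and n = (−sin -55.5°, cos -55.5°) = (0.8241, 0.5664). R is at the origin and B lies 23.3 along u from R, so B = 23.3·u = (13.20, -19.20). Tangency of A1 to both parallel lines with radius 8.1 puts U and T at R ± 8.1·n: U = (6.675, 4.588), T = (-6.675, -4.588). Equal radii place W and V the same way about B: W = B + 8.1·n = (19.87, -14.61), V = B − 8.1·n = (6.522, -23.79). Then |RW| = |W − R| = 24.67.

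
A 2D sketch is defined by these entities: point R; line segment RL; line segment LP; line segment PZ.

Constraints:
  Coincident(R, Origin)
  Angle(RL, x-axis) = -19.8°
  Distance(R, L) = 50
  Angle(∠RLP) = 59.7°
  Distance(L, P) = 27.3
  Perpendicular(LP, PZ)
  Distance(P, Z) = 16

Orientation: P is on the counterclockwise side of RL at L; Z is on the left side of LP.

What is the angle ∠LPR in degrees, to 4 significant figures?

87.25°

R is at the origin; RL runs at -19.8° with length 50.0, so L = 50.0·(cos -19.8°, sin -19.8°) = (47.04, -16.94). ∠RLP = 59.7°, so LP runs at -19.8° + (180° − 59.7°) = 100.5° from the x-axis; with |LP| = 27.3, P = L + 27.3·(cos 100.5°, sin 100.5°) = (42.07, 9.906). Then cos ∠LPR = PL·PR / (|PL||PR|), giving 87.25°.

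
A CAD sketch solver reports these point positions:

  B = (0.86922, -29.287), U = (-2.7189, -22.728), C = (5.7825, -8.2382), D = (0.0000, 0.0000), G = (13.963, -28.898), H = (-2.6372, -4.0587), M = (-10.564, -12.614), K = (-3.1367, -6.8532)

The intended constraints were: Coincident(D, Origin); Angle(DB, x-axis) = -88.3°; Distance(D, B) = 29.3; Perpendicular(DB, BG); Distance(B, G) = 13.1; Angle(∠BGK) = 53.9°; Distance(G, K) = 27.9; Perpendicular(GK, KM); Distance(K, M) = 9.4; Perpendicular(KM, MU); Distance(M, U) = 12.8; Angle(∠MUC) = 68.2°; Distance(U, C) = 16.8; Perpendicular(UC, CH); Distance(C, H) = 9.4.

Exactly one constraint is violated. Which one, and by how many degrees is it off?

Perpendicular(UC, CH) — off by 4.00°.

D = (0.00, 0.00) ✓; DB at -88.30° ✓; |DB| = 29.30 ✓; ∠(DB, BG) = 90.00° ✓; |BG| = 13.10 ✓; ∠BGK = 53.90° ✓; |GK| = 27.90 ✓; ∠(GK, KM) = 90.00° ✓; |KM| = 9.400 ✓; ∠(KM, MU) = 90.00° ✓; |MU| = 12.80 ✓; ∠MUC = 68.20° ✓; |UC| = 16.80 ✓; ∠(UC, CH) = 94.00° ✗; |CH| = 9.400 ✓.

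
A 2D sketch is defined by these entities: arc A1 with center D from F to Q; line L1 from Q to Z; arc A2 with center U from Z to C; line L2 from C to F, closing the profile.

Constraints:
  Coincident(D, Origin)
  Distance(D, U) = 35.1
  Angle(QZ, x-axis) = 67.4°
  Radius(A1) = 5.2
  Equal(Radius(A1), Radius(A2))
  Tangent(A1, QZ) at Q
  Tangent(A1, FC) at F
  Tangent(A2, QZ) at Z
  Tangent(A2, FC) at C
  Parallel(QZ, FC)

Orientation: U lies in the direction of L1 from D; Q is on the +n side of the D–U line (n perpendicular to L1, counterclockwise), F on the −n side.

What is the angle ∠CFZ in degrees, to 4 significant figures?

16.50°

The slot axis is L1's direction at 67.4°, so u = (cos 67.4°, sin 67.4°) = (0.3843, 0.9232) and n = (−sin 67.4°, cos 67.4°) = (-0.9232, 0.3843). D is at the origin and U lies 35.1 along u from D, so U = 35.1·u = (13.49, 32.40). Tangency of A1 to both parallel lines with radius 5.2 puts Q and F at D ± 5.2·n: Q = (-4.801, 1.998), F = (4.801, -1.998). Equal radii place Z and C the same way about U: Z = U + 5.2·n = (8.688, 34.40), C = U − 5.2·n = (18.29, 30.41). Then cos ∠CFZ = FC·FZ / (|FC||FZ|), giving 16.50°.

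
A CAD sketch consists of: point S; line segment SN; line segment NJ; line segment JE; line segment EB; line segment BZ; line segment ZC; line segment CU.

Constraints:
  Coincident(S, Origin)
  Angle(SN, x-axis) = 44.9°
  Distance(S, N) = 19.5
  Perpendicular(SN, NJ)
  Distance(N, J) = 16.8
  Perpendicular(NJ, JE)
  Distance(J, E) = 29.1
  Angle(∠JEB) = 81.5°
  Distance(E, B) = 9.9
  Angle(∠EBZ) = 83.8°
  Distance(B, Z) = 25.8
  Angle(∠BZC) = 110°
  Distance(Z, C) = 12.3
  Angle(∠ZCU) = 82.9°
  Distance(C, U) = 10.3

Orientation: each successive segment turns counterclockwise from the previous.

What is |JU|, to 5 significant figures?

14.681

S is at the origin; SN runs at 44.9° with length 19.5, so N = (13.813, 13.764). SN is perpendicular to NJ, so NJ runs at 134.90°; with |NJ| = 16.8, J = (1.9540, 25.665). NJ is perpendicular to JE, so JE runs at -135.10°; with |JE| = 29.1, E = (-18.659, 5.1237). ∠JEB = 81.5° gives EB at -36.600° from the x-axis; with |EB| = 9.9, B = (-10.711, -0.77888). ∠EBZ = 83.8° gives BZ at 59.600° from the x-axis; with |BZ| = 25.8, Z = (2.3449, 21.474). ∠BZC = 110.0° gives ZC at 129.60° from the x-axis; with |ZC| = 12.3, C = (-5.4955, 30.951). ∠ZCU = 82.9° gives CU at -133.30° from the x-axis; with |CU| = 10.3, U = (-12.559, 23.455). Then |JU| = |U − J| = 14.681.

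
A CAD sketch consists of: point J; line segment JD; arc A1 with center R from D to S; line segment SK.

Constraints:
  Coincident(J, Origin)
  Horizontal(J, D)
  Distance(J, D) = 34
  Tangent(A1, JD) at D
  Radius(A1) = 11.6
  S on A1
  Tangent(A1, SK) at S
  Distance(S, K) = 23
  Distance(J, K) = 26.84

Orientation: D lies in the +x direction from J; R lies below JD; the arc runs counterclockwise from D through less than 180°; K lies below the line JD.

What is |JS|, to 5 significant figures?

24.904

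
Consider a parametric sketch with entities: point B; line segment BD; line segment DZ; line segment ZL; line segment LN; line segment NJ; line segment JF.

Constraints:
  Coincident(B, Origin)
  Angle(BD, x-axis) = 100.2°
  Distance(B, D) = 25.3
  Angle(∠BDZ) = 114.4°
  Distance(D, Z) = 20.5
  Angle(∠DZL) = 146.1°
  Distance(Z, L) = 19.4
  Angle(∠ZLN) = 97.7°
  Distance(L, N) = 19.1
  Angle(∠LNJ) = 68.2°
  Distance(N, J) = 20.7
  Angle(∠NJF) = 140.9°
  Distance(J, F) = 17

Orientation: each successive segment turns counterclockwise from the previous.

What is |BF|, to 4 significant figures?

36.40

∠LNJ = 68.2° gives NJ at 33.80° from the x-axis; with |NJ| = 20.7, J = (-21.45, 16.22). ∠NJF = 140.9° gives JF at 72.90° from the x-axis; with |JF| = 17.0, F = (-16.45, 32.47). Then |BF| = |F − B| = 36.40.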